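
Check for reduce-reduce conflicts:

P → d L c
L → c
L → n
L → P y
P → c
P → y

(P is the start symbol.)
Augment with P' → P and build the canonical LR(0) collection (I0 = CLOSURE({[P' → . P]}), then GOTO on every symbol after a dot until no new states appear). It has 11 states:
  I0: { [P → . c], [P → . d L c], [P → . y], [P' → . P] }  — shift
  I1: { [P' → P .] }  — accept
  I2: { [P → c .] }  — reduce
  I3: { [L → . P y], [L → . c], [L → . n], [P → . c], [P → . d L c], [P → . y], [P → d . L c] }  — shift
  I4: { [P → y .] }  — reduce
  I5: { [P → d L . c] }  — shift
  I6: { [L → P . y] }  — shift
  I7: { [L → c .], [P → c .] }  — 2 reduces
  I8: { [L → n .] }  — reduce
  I9: { [L → P y .] }  — reduce
  I10: { [P → d L c .] }  — reduce

I7 contains complete items [L → c .], [P → c .] — reduce-reduce conflict.

Answer: Yes — I7: [L → c .] vs [P → c .]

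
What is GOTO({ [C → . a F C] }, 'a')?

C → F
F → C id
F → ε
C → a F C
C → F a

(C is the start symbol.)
{ [C → . F a], [C → . F], [C → . a F C], [C → a . F C], [F → . C id], [F → .] }

GOTO(I, 'a') = CLOSURE({ [A → αX.β] : [A → α.Xβ] ∈ I, X = 'a' })

Items with dot before 'a', with the dot advanced:
  [C → . a F C] → [C → a . F C]
Closure of the advanced items:
  [C → a . F C] has the dot before F: add [F → . C id], [F → .]
  [F → . C id] has the dot before C: add [C → . F], [C → . a F C], [C → . F a]

GOTO = { [C → . F a], [C → . F], [C → . a F C], [C → a . F C], [F → . C id], [F → .] }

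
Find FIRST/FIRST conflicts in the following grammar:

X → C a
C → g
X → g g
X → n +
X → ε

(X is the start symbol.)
Yes. X → C a / X → g g on { 'g' }

A FIRST/FIRST conflict occurs when two productions N → α and N → β for the same non-terminal have FIRST(α) ∩ FIRST(β) ≠ ∅ (with ε ∈ FIRST of a nullable right-hand side, so two nullable alternatives also conflict).

FIRST sets of the non-terminals at (or reachable through a nullable prefix from) the front of some alternative:
  FIRST(C) = { 'g' }

Productions for X:
  X → C a: FIRST = { 'g' }
  X → g g: FIRST = { 'g' }
  X → n +: FIRST = { 'n' }
  X → ε: FIRST = { ε }
C has only one production, so no FIRST/FIRST conflict is possible there.

Conflict for X: X → C a and X → g g
  Overlap: { 'g' }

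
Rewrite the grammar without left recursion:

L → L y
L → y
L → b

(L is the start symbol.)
L → y L'
L → b L'
L' → y L'
L' → ε

L is directly left-recursive. The standard transformation for
  A → A α₁ | ... | A α_m | β₁ | ... | β_n
is
  A  → β₁ A' | ... | β_n A'
  A' → α₁ A' | ... | α_m A' | ε

L → y becomes L → y L'
L → b becomes L → b L'
L → L y becomes L' → y L'
Add L' → ε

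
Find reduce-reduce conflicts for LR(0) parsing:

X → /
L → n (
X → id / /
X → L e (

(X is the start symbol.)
A reduce-reduce conflict occurs when an LR(0) state has two complete items [A → α .] and [B → β .] — both call for a reduction, and with no lookahead the parser cannot choose between them.

Augment with X' → X and build the canonical LR(0) collection (I0 = CLOSURE({[X' → . X]}), then GOTO on every symbol after a dot until no new states appear). It has 11 states:
  I0: { [L → . n (], [X → . /], [X → . L e (], [X → . id / /], [X' → . X] }  — shift
  I1: { [X → / .] }  — reduce
  I2: { [X → L . e (] }  — shift
  I3: { [X' → X .] }  — accept
  I4: { [X → id . / /] }  — shift
  I5: { [L → n . (] }  — shift
  I6: { [L → n ( .] }  — reduce
  I7: { [X → id / . /] }  — shift
  I8: { [X → id / / .] }  — reduce
  I9: { [X → L e . (] }  — shift
  I10: { [X → L e ( .] }  — reduce

No state contains more than one complete item.

Answer: No reduce-reduce conflicts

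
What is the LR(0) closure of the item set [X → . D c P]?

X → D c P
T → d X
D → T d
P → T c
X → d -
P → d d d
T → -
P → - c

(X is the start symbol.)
To compute CLOSURE, for each item [A → α.Bβ] where B is a non-terminal, add [B → .γ] for all productions B → γ; repeat for the newly added items until nothing changes.

Start with: [X → . D c P]
  [X → . D c P] has the dot before D: add [D → . T d]
  [D → . T d] has the dot before T: add [T → . d X], [T → . -]
No further items can be added.

CLOSURE = { [D → . T d], [T → . -], [T → . d X], [X → . D c P] }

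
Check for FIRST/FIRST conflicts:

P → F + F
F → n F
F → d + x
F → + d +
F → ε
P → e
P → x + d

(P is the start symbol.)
A FIRST/FIRST conflict occurs when two productions N → α and N → β for the same non-terminal have FIRST(α) ∩ FIRST(β) ≠ ∅ (with ε ∈ FIRST of a nullable right-hand side, so two nullable alternatives also conflict).

FIRST sets of the non-terminals at (or reachable through a nullable prefix from) the front of some alternative:
  FIRST(F) = { '+', 'd', 'n', ε }

Productions for P:
  P → F + F: FIRST = { '+', 'd', 'n' }
  P → e: FIRST = { 'e' }
  P → x + d: FIRST = { 'x' }
Productions for F:
  F → n F: FIRST = { 'n' }
  F → d + x: FIRST = { 'd' }
  F → + d +: FIRST = { '+' }
  F → ε: FIRST = { ε }

All alternatives of each non-terminal have pairwise disjoint FIRST sets.

Answer: No FIRST/FIRST conflicts.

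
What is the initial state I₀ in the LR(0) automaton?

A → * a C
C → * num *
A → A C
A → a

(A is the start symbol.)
First, augment the grammar with A' → A
I₀ = CLOSURE({ [A' → . A] }):
  [A' → . A] has the dot before A: add [A → . * a C], [A → . A C], [A → . a]
No further items can be added.

I₀ = { [A → . * a C], [A → . A C], [A → . a], [A' → . A] }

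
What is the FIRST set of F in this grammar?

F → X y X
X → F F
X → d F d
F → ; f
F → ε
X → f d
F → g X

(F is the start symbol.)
{ ';', 'd', 'f', 'g', 'y', ε }

FIRST sets of the other non-terminals involved (by the same procedure, iterated to a fixed point):
  FIRST(X) = { ';', 'd', 'f', 'g', 'y', ε }

From F → X y X:
  - X is a non-terminal: add FIRST(X) \ {ε} = { ';', 'd', 'f', 'g', 'y' }
    X is nullable, so continue to the next symbol
  - y is a terminal: add 'y' and stop
From F → ; f:
  - ';' is a terminal: add ';' and stop
From F → ε:
  - ε-production, so ε ∈ FIRST(F)
From F → g X:
  - g is a terminal: add 'g' and stop

Collecting: FIRST(F) = { ';', 'd', 'f', 'g', 'y', ε }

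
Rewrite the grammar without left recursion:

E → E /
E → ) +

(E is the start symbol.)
E is directly left-recursive. The standard transformation for
  A → A α₁ | ... | A α_m | β₁ | ... | β_n
is
  A  → β₁ A' | ... | β_n A'
  A' → α₁ A' | ... | α_m A' | ε

E → ) + becomes E → ) + E'
E → E / becomes E' → / E'
Add E' → ε

Resulting grammar:
E → ) + E'
E' → / E'
E' → ε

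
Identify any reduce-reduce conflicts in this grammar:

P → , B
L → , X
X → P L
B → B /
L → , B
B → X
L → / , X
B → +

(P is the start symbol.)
A reduce-reduce conflict occurs when an LR(0) state has two complete items [A → α .] and [B → β .] — both call for a reduction, and with no lookahead the parser cannot choose between them.

Augment with P' → P and build the canonical LR(0) collection (I0 = CLOSURE({[P' → . P]}), then GOTO on every symbol after a dot until no new states appear). It has 15 states:
  I0: { [P → . , B], [P' → . P] }  — shift
  I1: { [B → . +], [B → . B /], [B → . X], [P → , . B], [P → . , B], [X → . P L] }  — shift
  I2: { [P' → P .] }  — accept
  I3: { [B → + .] }  — reduce
  I4: { [B → B . /], [P → , B .] }  — shift, reduce
  I5: { [L → . , B], [L → . , X], [L → . / , X], [X → P . L] }  — shift
  I6: { [B → X .] }  — reduce
  I7: { [B → . +], [B → . B /], [B → . X], [L → , . B], [L → , . X], [P → . , B], [X → . P L] }  — shift
  I8: { [L → / . , X] }  — shift
  I9: { [X → P L .] }  — reduce
  I10: { [L → / , . X], [P → . , B], [X → . P L] }  — shift
  I11: { [L → / , X .] }  — reduce
  I12: { [B → B . /], [L → , B .] }  — shift, reduce
  I13: { [B → X .], [L → , X .] }  — 2 reduces
  I14: { [B → B / .] }  — reduce

I13 contains complete items [B → X .], [L → , X .] — reduce-reduce conflict.

Answer: Yes — I13: [B → X .] vs [L → , X .]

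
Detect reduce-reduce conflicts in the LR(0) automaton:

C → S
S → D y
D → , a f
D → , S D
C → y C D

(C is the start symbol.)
No reduce-reduce conflicts

A reduce-reduce conflict occurs when an LR(0) state has two complete items [A → α .] and [B → β .] — both call for a reduction, and with no lookahead the parser cannot choose between them.

Augment with C' → C and build the canonical LR(0) collection (I0 = CLOSURE({[C' → . C]}), then GOTO on every symbol after a dot until no new states appear). It has 13 states:
  I0: { [C → . S], [C → . y C D], [C' → . C], [D → . , S D], [D → . , a f], [S → . D y] }  — shift
  I1: { [D → , . S D], [D → , . a f], [D → . , S D], [D → . , a f], [S → . D y] }  — shift
  I2: { [C' → C .] }  — accept
  I3: { [S → D . y] }  — shift
  I4: { [C → S .] }  — reduce
  I5: { [C → . S], [C → . y C D], [C → y . C D], [D → . , S D], [D → . , a f], [S → . D y] }  — shift
  I6: { [C → y C . D], [D → . , S D], [D → . , a f] }  — shift
  I7: { [C → y C D .] }  — reduce
  I8: { [S → D y .] }  — reduce
  I9: { [D → , S . D], [D → . , S D], [D → . , a f] }  — shift
  I10: { [D → , a . f] }  — shift
  I11: { [D → , a f .] }  — reduce
  I12: { [D → , S D .] }  — reduce

No state contains more than one complete item.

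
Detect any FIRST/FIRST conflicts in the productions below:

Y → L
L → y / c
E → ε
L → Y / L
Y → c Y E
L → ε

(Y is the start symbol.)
FIRST sets of the non-terminals at (or reachable through a nullable prefix from) the front of some alternative:
  FIRST(L) = { '/', 'c', 'y', ε }
  FIRST(Y) = { '/', 'c', 'y', ε }

Productions for Y:
  Y → L: FIRST = { '/', 'c', 'y', ε }
  Y → c Y E: FIRST = { 'c' }
Productions for L:
  L → y / c: FIRST = { 'y' }
  L → Y / L: FIRST = { '/', 'c', 'y' }
  L → ε: FIRST = { ε }
E has only one production, so no FIRST/FIRST conflict is possible there.

Conflict for Y: Y → L and Y → c Y E
  Overlap: { 'c' }
Conflict for L: L → y / c and L → Y / L
  Overlap: { 'y' }

Answer: Yes. Y → L / Y → c Y E on { 'c' }; L → y '/' c / L → Y '/' L on { 'y' }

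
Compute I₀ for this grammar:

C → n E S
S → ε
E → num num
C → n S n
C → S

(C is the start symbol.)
{ [C → . S], [C → . n E S], [C → . n S n], [C' → . C], [S → .] }

First, augment the grammar with C' → C
I₀ = CLOSURE({ [C' → . C] }):
  [C' → . C] has the dot before C: add [C → . n E S], [C → . n S n], [C → . S]
  [C → . S] has the dot before S: add [S → .]
No further items can be added.

I₀ = { [C → . S], [C → . n E S], [C → . n S n], [C' → . C], [S → .] }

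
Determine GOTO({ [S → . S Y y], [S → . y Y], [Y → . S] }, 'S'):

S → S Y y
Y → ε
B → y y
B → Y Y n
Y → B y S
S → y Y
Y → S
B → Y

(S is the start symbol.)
GOTO(I, 'S') = CLOSURE({ [A → αX.β] : [A → α.Xβ] ∈ I, X = 'S' })

Items with dot before 'S', with the dot advanced:
  [S → . S Y y] → [S → S . Y y]
  [Y → . S] → [Y → S .]
Closure of the advanced items:
  [S → S . Y y] has the dot before Y: add [Y → .], [Y → . B y S], [Y → . S]
  [Y → . B y S] has the dot before B: add [B → . y y], [B → . Y Y n], [B → . Y]
  [Y → . S] has the dot before S: add [S → . S Y y], [S → . y Y]

GOTO = { [B → . Y Y n], [B → . Y], [B → . y y], [S → . S Y y], [S → . y Y], [S → S . Y y], [Y → . B y S], [Y → . S], [Y → .], [Y → S .] }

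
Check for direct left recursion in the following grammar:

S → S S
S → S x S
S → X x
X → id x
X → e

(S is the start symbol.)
S → S S: LEFT RECURSIVE (starts with S)
S → S x S: LEFT RECURSIVE (starts with S)
S → X x: starts with X
X → id x: starts with id
X → e: starts with e

The grammar has direct left recursion on: S.

Answer: Yes, S is left-recursive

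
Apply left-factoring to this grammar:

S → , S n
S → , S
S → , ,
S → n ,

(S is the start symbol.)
S → , S'
S' → S S''
S'' → n
S'' → ε
S' → ,
S → n ,

Left-factoring transforms A → αβ₁ | αβ₂ into A → αA' and A' → β₁ | β₂
(α is the longest common prefix among the alternatives). Repeat until
no nonterminal has two alternatives with a common prefix.

Round 1: S has alternatives sharing prefix ','. Introduce S': S → , S'
  Add: S' → S n
  Add: S' → S
  Add: S' → ,

Round 2: S' has alternatives sharing prefix 'S'. Introduce S'': S' → S S''
  Add: S'' → n
  Add: S'' → ε

No remaining common prefixes — done.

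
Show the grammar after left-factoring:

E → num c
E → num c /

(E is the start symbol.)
Left-factoring transforms A → αβ₁ | αβ₂ into A → αA' and A' → β₁ | β₂
(α is the longest common prefix among the alternatives). Repeat until
no nonterminal has two alternatives with a common prefix.

Round 1: E has alternatives sharing prefix 'num c'. Introduce E': E → num c E'
  Add: E' → ε
  Add: E' → /

No remaining common prefixes — done.

Resulting grammar:
E → num c E'
E' → ε
E' → /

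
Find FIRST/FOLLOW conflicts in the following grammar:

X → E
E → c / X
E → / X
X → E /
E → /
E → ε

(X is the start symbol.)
Nullable non-terminals: E, X.
FIRST sets used below: FIRST(E) = { '/', 'c', ε }

E: nullable alternative(s) E → ε; FOLLOW(E) = { $, '/' }
  E → c / X: FIRST \ {ε} = { 'c' } — disjoint from FOLLOW(E)
  E → / X: FIRST \ {ε} = { '/' } — overlaps FOLLOW(E) on { '/' }: CONFLICT
  E → /: FIRST \ {ε} = { '/' } — overlaps FOLLOW(E) on { '/' }: CONFLICT
  E → ε: FIRST \ {ε} = { } — this is the only nullable alternative, skip

X: nullable alternative(s) X → E; FOLLOW(X) = { $, '/' }
  X → E: FIRST \ {ε} = { '/', 'c' } — this is the only nullable alternative, skip
  X → E /: FIRST \ {ε} = { '/', 'c' } — overlaps FOLLOW(X) on { '/' }: CONFLICT

So the grammar has 3 FIRST/FOLLOW conflicts (marked CONFLICT above).

Answer: Yes. X → E '/' with FOLLOW(X) on { '/' }; E → '/' X with FOLLOW(E) on { '/' }; E → '/' with FOLLOW(E) on { '/' }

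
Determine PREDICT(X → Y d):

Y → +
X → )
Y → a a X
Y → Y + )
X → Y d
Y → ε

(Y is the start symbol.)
{ '+', 'a', 'd' }

PREDICT(X → Y d) = (FIRST(RHS) \ {ε}) ∪ (FOLLOW(X) if ε ∈ FIRST(RHS), i.e. RHS ⇒* ε)
FIRST(Y) = { '+', 'a', ε }
FIRST(Y d) = { '+', 'a', 'd' }
ε ∉ FIRST(Y d), so FOLLOW(X) is not added.
PREDICT(X → Y d) = { '+', 'a', 'd' }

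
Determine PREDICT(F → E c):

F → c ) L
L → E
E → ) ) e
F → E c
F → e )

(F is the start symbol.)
PREDICT(F → E c) = (FIRST(RHS) \ {ε}) ∪ (FOLLOW(F) if ε ∈ FIRST(RHS), i.e. RHS ⇒* ε)
FIRST(E) = { ')' }
FIRST(E c) = { ')' }
ε ∉ FIRST(E c), so FOLLOW(F) is not added.
PREDICT(F → E c) = { ')' }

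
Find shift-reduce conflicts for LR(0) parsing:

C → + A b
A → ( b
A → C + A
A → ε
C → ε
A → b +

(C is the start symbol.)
Yes — I0: [C → .] vs [C → . + A b]; I1: [A → .] vs [A → . ( b]; I8: [A → .] vs [A → . ( b]

A shift-reduce conflict occurs when an LR(0) state has both:
  - a complete (reduce) item [A → α .] (dot at the end), and
  - a shift item [B → β . c γ] (dot before a terminal).

Augment with C' → C and build the canonical LR(0) collection (I0 = CLOSURE({[C' → . C]}), then GOTO on every symbol after a dot until no new states appear). It has 12 states:
  I0: { [C → . + A b], [C → .], [C' → . C] }  — shift, reduce
  I1: { [A → . ( b], [A → . C + A], [A → . b +], [A → .], [C → + . A b], [C → . + A b], [C → .] }  — shift, 2 reduces
  I2: { [C' → C .] }  — accept
  I3: { [A → ( . b] }  — shift
  I4: { [C → + A . b] }  — shift
  I5: { [A → C . + A] }  — shift
  I6: { [A → b . +] }  — shift
  I7: { [A → b + .] }  — reduce
  I8: { [A → . ( b], [A → . C + A], [A → . b +], [A → .], [A → C + . A], [C → . + A b], [C → .] }  — shift, 2 reduces
  I9: { [A → C + A .] }  — reduce
  I10: { [C → + A b .] }  — reduce
  I11: { [A → ( b .] }  — reduce

I0 contains reduce item [C → .] and shift item [C → . + A b] — shift-reduce conflict.
I1 contains reduce items [A → .], [C → .] and shift items [A → . ( b], [A → . b +], [C → . + A b] — shift-reduce conflict.
I8 contains reduce items [A → .], [C → .] and shift items [A → . ( b], [A → . b +], [C → . + A b] — shift-reduce conflict.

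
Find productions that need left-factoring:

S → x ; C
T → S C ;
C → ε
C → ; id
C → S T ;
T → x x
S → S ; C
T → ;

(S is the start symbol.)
Left-factoring is needed when two productions for the same non-terminal
share a common prefix on the right-hand side.

Productions for S:
  S → x ; C
  S → S ; C
Productions for T:
  T → S C ;
  T → x x
  T → ;
Productions for C:
  C → ε
  C → ; id
  C → S T ;

No common prefixes found.

Answer: No, left-factoring is not needed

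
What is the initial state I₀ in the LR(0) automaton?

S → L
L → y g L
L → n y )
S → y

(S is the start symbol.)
First, augment the grammar with S' → S
I₀ = CLOSURE({ [S' → . S] }):
  [S' → . S] has the dot before S: add [S → . L], [S → . y]
  [S → . L] has the dot before L: add [L → . y g L], [L → . n y )]
No further items can be added.

I₀ = { [L → . n y )], [L → . y g L], [S → . L], [S → . y], [S' → . S] }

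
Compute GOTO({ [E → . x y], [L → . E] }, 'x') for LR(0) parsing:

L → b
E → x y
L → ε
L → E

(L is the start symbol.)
GOTO(I, 'x') = CLOSURE({ [A → αX.β] : [A → α.Xβ] ∈ I, X = 'x' })

Items with dot before 'x', with the dot advanced:
  [E → . x y] → [E → x . y]
Closure adds nothing (no advanced item has the dot before a non-terminal).

GOTO = { [E → x . y] }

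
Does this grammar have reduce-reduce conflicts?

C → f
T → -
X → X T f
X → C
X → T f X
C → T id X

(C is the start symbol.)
No reduce-reduce conflicts

Augment with C' → C and build the canonical LR(0) collection (I0 = CLOSURE({[C' → . C]}), then GOTO on every symbol after a dot until no new states appear). It has 13 states:
  I0: { [C → . T id X], [C → . f], [C' → . C], [T → . -] }  — shift
  I1: { [T → - .] }  — reduce
  I2: { [C' → C .] }  — accept
  I3: { [C → T . id X] }  — shift
  I4: { [C → f .] }  — reduce
  I5: { [C → . T id X], [C → . f], [C → T id . X], [T → . -], [X → . C], [X → . T f X], [X → . X T f] }  — shift
  I6: { [X → C .] }  — reduce
  I7: { [C → T . id X], [X → T . f X] }  — shift
  I8: { [C → T id X .], [T → . -], [X → X . T f] }  — shift, reduce
  I9: { [X → X T . f] }  — shift
  I10: { [X → X T f .] }  — reduce
  I11: { [C → . T id X], [C → . f], [T → . -], [X → . C], [X → . T f X], [X → . X T f], [X → T f . X] }  — shift
  I12: { [T → . -], [X → T f X .], [X → X . T f] }  — shift, reduce

No state contains more than one complete item.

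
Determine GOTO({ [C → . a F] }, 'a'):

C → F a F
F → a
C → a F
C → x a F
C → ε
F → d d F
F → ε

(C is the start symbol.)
GOTO(I, 'a') = CLOSURE({ [A → αX.β] : [A → α.Xβ] ∈ I, X = 'a' })

Items with dot before 'a', with the dot advanced:
  [C → . a F] → [C → a . F]
Closure of the advanced items:
  [C → a . F] has the dot before F: add [F → . a], [F → . d d F], [F → .]

GOTO = { [C → a . F], [F → . a], [F → . d d F], [F → .] }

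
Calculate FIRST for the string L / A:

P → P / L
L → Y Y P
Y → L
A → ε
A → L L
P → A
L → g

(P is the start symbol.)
{ 'g' }

FIRST sets of the non-terminals involved (from the grammar, by fixed-point iteration):
  FIRST(L) = { 'g' }

To compute FIRST(L / A), process the symbols left to right:
Symbol L is a non-terminal. Add FIRST(L) \ {ε} = { 'g' }
L is not nullable (ε ∉ FIRST(L)), so stop here.
FIRST(L / A) = { 'g' }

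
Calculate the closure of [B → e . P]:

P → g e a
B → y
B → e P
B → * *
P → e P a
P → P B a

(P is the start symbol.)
To compute CLOSURE, for each item [A → α.Bβ] where B is a non-terminal, add [B → .γ] for all productions B → γ; repeat for the newly added items until nothing changes.

Start with: [B → e . P]
  [B → e . P] has the dot before P: add [P → . g e a], [P → . e P a], [P → . P B a]
No further items can be added.

CLOSURE = { [B → e . P], [P → . P B a], [P → . e P a], [P → . g e a] }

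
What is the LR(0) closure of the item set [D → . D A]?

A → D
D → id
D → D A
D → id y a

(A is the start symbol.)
To compute CLOSURE, for each item [A → α.Bβ] where B is a non-terminal, add [B → .γ] for all productions B → γ; repeat for the newly added items until nothing changes.

Start with: [D → . D A]
  [D → . D A] has the dot before D: add [D → . id], [D → . id y a]
No further items can be added.

CLOSURE = { [D → . D A], [D → . id y a], [D → . id] }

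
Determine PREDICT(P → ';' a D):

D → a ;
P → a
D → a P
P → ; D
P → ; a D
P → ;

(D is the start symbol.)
PREDICT(P → ';' a D) = (FIRST(RHS) \ {ε}) ∪ (FOLLOW(P) if ε ∈ FIRST(RHS), i.e. RHS ⇒* ε)
FIRST(';' a D) = { ';' }
ε ∉ FIRST(';' a D), so FOLLOW(P) is not added.
PREDICT(P → ';' a D) = { ';' }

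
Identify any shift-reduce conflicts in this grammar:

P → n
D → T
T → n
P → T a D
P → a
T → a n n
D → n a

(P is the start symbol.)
Yes — I3: [P → a .] vs [T → a . n n]; I11: [T → n .] vs [D → n . a]

Augment with P' → P and build the canonical LR(0) collection (I0 = CLOSURE({[P' → . P]}), then GOTO on every symbol after a dot until no new states appear). It has 13 states:
  I0: { [P → . T a D], [P → . a], [P → . n], [P' → . P], [T → . a n n], [T → . n] }  — shift
  I1: { [P' → P .] }  — accept
  I2: { [P → T . a D] }  — shift
  I3: { [P → a .], [T → a . n n] }  — shift, reduce
  I4: { [P → n .], [T → n .] }  — 2 reduces
  I5: { [T → a n . n] }  — shift
  I6: { [T → a n n .] }  — reduce
  I7: { [D → . T], [D → . n a], [P → T a . D], [T → . a n n], [T → . n] }  — shift
  I8: { [P → T a D .] }  — reduce
  I9: { [D → T .] }  — reduce
  I10: { [T → a . n n] }  — shift
  I11: { [D → n . a], [T → n .] }  — shift, reduce
  I12: { [D → n a .] }  — reduce

I3 contains reduce item [P → a .] and shift item [T → a . n n] — shift-reduce conflict.
I11 contains reduce item [T → n .] and shift item [D → n . a] — shift-reduce conflict.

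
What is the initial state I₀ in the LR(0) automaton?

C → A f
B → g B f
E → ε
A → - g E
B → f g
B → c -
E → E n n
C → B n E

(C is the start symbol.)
{ [A → . - g E], [B → . c -], [B → . f g], [B → . g B f], [C → . A f], [C → . B n E], [C' → . C] }

First, augment the grammar with C' → C
I₀ = CLOSURE({ [C' → . C] }):
  [C' → . C] has the dot before C: add [C → . A f], [C → . B n E]
  [C → . A f] has the dot before A: add [A → . - g E]
  [C → . B n E] has the dot before B: add [B → . g B f], [B → . f g], [B → . c -]
No further items can be added.

I₀ = { [A → . - g E], [B → . c -], [B → . f g], [B → . g B f], [C → . A f], [C → . B n E], [C' → . C] }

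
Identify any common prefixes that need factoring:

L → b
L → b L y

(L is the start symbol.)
Left-factoring is needed when two productions for the same non-terminal
share a common prefix on the right-hand side.

Productions for L:
  L → b
  L → b L y

Found common prefix 'b' in productions for L

Answer: Yes, L has productions with common prefix 'b'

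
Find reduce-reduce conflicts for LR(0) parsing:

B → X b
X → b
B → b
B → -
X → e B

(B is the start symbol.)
Yes — I4: [B → b .] vs [X → b .]

A reduce-reduce conflict occurs when an LR(0) state has two complete items [A → α .] and [B → β .] — both call for a reduction, and with no lookahead the parser cannot choose between them.

Augment with B' → B and build the canonical LR(0) collection (I0 = CLOSURE({[B' → . B]}), then GOTO on every symbol after a dot until no new states appear). It has 8 states:
  I0: { [B → . -], [B → . X b], [B → . b], [B' → . B], [X → . b], [X → . e B] }  — shift
  I1: { [B → - .] }  — reduce
  I2: { [B' → B .] }  — accept
  I3: { [B → X . b] }  — shift
  I4: { [B → b .], [X → b .] }  — 2 reduces
  I5: { [B → . -], [B → . X b], [B → . b], [X → . b], [X → . e B], [X → e . B] }  — shift
  I6: { [X → e B .] }  — reduce
  I7: { [B → X b .] }  — reduce

I4 contains complete items [B → b .], [X → b .] — reduce-reduce conflict.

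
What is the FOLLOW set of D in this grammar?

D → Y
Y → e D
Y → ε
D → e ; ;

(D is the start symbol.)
{ $ }

D is the start symbol, so $ ∈ FOLLOW(D).
In Y → e D: D is at the end, add FOLLOW(Y)

The FOLLOW sets referred to above (computed the same way, to a fixed point):
  FOLLOW(Y) = { $ }

Taking the union: FOLLOW(D) = { $ }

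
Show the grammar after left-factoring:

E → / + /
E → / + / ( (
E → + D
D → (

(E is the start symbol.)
E → / + / E'
E' → ε
E' → ( (
E → + D
D → (

Left-factoring transforms A → αβ₁ | αβ₂ into A → αA' and A' → β₁ | β₂
(α is the longest common prefix among the alternatives). Repeat until
no nonterminal has two alternatives with a common prefix.

Round 1: E has alternatives sharing prefix '/ + /'. Introduce E': E → / + / E'
  Add: E' → ε
  Add: E' → ( (

No remaining common prefixes — done.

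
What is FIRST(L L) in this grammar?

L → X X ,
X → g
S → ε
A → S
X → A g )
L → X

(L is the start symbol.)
{ 'g' }

FIRST sets of the non-terminals involved (from the grammar, by fixed-point iteration):
  FIRST(L) = { 'g' }

To compute FIRST(L L), process the symbols left to right:
Symbol L is a non-terminal. Add FIRST(L) \ {ε} = { 'g' }
L is not nullable (ε ∉ FIRST(L)), so stop here.
FIRST(L L) = { 'g' }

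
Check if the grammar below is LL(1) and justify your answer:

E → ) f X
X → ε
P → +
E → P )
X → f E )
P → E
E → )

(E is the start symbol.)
Relevant sets:
  FIRST(P) = { ')', '+' }
  FIRST(E) = { ')', '+' }
  FOLLOW(X) = { $, ')' }

For E:
  PREDICT(E → ')' f X) = { ')' }
  PREDICT(E → P ')') = { ')', '+' }
  PREDICT(E → ')') = { ')' }
For X:
  PREDICT(X → ε) = { $, ')' }
  PREDICT(X → f E ')') = { 'f' }
For P:
  PREDICT(P → '+') = { '+' }
  PREDICT(P → E) = { ')', '+' }

Conflict found: Predict set conflict for E: { ')' }
The grammar is NOT LL(1).

Answer: No. Predict set conflict for E: { ')' }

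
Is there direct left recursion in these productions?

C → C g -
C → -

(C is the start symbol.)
Direct left recursion occurs when N → N α for some non-terminal N (the right-hand side begins with the left-hand side itself).

C → C g -: LEFT RECURSIVE (starts with C)
C → -: starts with '-'

The grammar has direct left recursion on: C.

Answer: Yes, C is left-recursive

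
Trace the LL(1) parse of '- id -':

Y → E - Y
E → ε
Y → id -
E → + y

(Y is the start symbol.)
LL(1) parsing maintains a stack (initially the start symbol over $) and the input. At each step: if the stack top is a terminal, match it against the current input token; if it is a non-terminal N, replace it with the RHS of M[N, lookahead] (the unique production whose predict set contains the lookahead).

Stack is shown with the top on the left.

Stack    Input     Action
-------------------------
Y $      - id - $  output Y → E - Y
E - Y $  - id - $  output E → ε
- Y $    - id - $  match '-'
Y $      id - $    output Y → id -
id - $   id - $    match 'id'
- $      - $       match '-'
$        $         accept

The string is accepted.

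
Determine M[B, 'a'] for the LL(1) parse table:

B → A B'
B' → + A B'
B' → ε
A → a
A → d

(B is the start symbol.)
To find M[B, 'a'], we find productions for B where 'a' is in the predict set (PREDICT(N → α) = (FIRST(α) \ {ε}) ∪ (FOLLOW(N) if α ⇒* ε)).

Relevant sets:
  FIRST(A) = { 'a', 'd' }

B → A B': PREDICT = { 'a', 'd' }
  'a' is in predict set, so this production goes in M[B, 'a']

M[B, 'a'] = B → A B'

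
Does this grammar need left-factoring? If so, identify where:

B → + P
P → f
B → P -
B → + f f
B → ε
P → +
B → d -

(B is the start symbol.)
Yes, B has productions with common prefix '+'

Left-factoring is needed when two productions for the same non-terminal
share a common prefix on the right-hand side.

Productions for B:
  B → + P
  B → P -
  B → + f f
  B → ε
  B → d -
Productions for P:
  P → f
  P → +

Found common prefix '+' in productions for B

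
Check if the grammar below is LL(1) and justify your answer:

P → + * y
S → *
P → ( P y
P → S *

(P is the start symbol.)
A grammar is LL(1) if for each non-terminal N with multiple productions, the predict sets of those productions are pairwise disjoint, where PREDICT(N → α) = (FIRST(α) \ {ε}) ∪ (FOLLOW(N) if α ⇒* ε).

Relevant sets:
  FIRST(S) = { '*' }

For P:
  PREDICT(P → '+' '*' y) = { '+' }
  PREDICT(P → '(' P y) = { '(' }
  PREDICT(P → S '*') = { '*' }
S has a single production, so nothing to check there.

All predict sets are disjoint. The grammar IS LL(1).

Answer: Yes, the grammar is LL(1).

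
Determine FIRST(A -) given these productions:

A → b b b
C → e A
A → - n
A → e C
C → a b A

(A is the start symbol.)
{ '-', 'b', 'e' }

FIRST sets of the non-terminals involved (from the grammar, by fixed-point iteration):
  FIRST(A) = { '-', 'b', 'e' }

To compute FIRST(A -), process the symbols left to right:
Symbol A is a non-terminal. Add FIRST(A) \ {ε} = { '-', 'b', 'e' }
A is not nullable (ε ∉ FIRST(A)), so stop here.
FIRST(A -) = { '-', 'b', 'e' }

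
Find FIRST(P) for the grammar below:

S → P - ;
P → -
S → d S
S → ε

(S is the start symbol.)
{ '-' }

To compute FIRST(P), examine every production with P on the left-hand side, reading each right-hand side left to right until a non-nullable symbol is reached.

From P → -:
  - '-' is a terminal: add '-' and stop

Collecting: FIRST(P) = { '-' }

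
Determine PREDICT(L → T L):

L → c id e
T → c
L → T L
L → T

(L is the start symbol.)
PREDICT(L → T L) = (FIRST(RHS) \ {ε}) ∪ (FOLLOW(L) if ε ∈ FIRST(RHS), i.e. RHS ⇒* ε)
FIRST(T) = { 'c' }
FIRST(T L) = { 'c' }
ε ∉ FIRST(T L), so FOLLOW(L) is not added.
PREDICT(L → T L) = { 'c' }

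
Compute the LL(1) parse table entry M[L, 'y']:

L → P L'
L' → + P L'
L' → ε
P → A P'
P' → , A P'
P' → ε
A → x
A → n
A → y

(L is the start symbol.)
To find M[L, 'y'], we find productions for L where 'y' is in the predict set (PREDICT(N → α) = (FIRST(α) \ {ε}) ∪ (FOLLOW(N) if α ⇒* ε)).

Relevant sets:
  FIRST(P) = { 'n', 'x', 'y' }

L → P L': PREDICT = { 'n', 'x', 'y' }
  'y' is in predict set, so this production goes in M[L, 'y']

M[L, 'y'] = L → P L'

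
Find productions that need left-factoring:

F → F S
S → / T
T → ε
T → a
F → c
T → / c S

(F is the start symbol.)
Left-factoring is needed when two productions for the same non-terminal
share a common prefix on the right-hand side.

Productions for F:
  F → F S
  F → c
Productions for T:
  T → ε
  T → a
  T → / c S

No common prefixes found.

Answer: No, left-factoring is not needed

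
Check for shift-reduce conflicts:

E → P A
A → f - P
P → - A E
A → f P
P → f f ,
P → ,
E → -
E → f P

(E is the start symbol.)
Augment with E' → E and build the canonical LR(0) collection (I0 = CLOSURE({[E' → . E]}), then GOTO on every symbol after a dot until no new states appear). It has 20 states:
  I0: { [E → . -], [E → . P A], [E → . f P], [E' → . E], [P → . ,], [P → . - A E], [P → . f f ,] }  — shift
  I1: { [P → , .] }  — reduce
  I2: { [A → . f - P], [A → . f P], [E → - .], [P → - . A E] }  — shift, reduce
  I3: { [E' → E .] }  — accept
  I4: { [A → . f - P], [A → . f P], [E → P . A] }  — shift
  I5: { [E → f . P], [P → . ,], [P → . - A E], [P → . f f ,], [P → f . f ,] }  — shift
  I6: { [A → . f - P], [A → . f P], [P → - . A E] }  — shift
  I7: { [E → f P .] }  — reduce
  I8: { [P → f . f ,], [P → f f . ,] }  — shift
  I9: { [P → f f , .] }  — reduce
  I10: { [P → f f . ,] }  — shift
  I11: { [E → . -], [E → . P A], [E → . f P], [P → - A . E], [P → . ,], [P → . - A E], [P → . f f ,] }  — shift
  I12: { [A → f . - P], [A → f . P], [P → . ,], [P → . - A E], [P → . f f ,] }  — shift
  I13: { [A → . f - P], [A → . f P], [A → f - . P], [P → - . A E], [P → . ,], [P → . - A E], [P → . f f ,] }  — shift
  I14: { [A → f P .] }  — reduce
  I15: { [P → f . f ,] }  — shift
  I16: { [A → f - P .] }  — reduce
  I17: { [A → f . - P], [A → f . P], [P → . ,], [P → . - A E], [P → . f f ,], [P → f . f ,] }  — shift
  I18: { [P → - A E .] }  — reduce
  I19: { [E → P A .] }  — reduce

I2 contains reduce item [E → - .] and shift items [A → . f - P], [A → . f P] — shift-reduce conflict.

Answer: Yes — I2: [E → - .] vs [A → . f - P]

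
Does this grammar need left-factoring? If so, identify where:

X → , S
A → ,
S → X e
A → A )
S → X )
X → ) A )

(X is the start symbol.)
Yes, S has productions with common prefix 'X'

Left-factoring is needed when two productions for the same non-terminal
share a common prefix on the right-hand side.

Productions for X:
  X → , S
  X → ) A )
Productions for A:
  A → ,
  A → A )
Productions for S:
  S → X e
  S → X )

Found common prefix 'X' in productions for S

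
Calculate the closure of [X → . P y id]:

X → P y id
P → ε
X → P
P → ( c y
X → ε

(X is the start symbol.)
To compute CLOSURE, for each item [A → α.Bβ] where B is a non-terminal, add [B → .γ] for all productions B → γ; repeat for the newly added items until nothing changes.

Start with: [X → . P y id]
  [X → . P y id] has the dot before P: add [P → .], [P → . ( c y]
No further items can be added.

CLOSURE = { [P → . ( c y], [P → .], [X → . P y id] }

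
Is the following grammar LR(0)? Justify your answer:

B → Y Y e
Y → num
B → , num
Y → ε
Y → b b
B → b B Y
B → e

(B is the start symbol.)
No. Shift-reduce conflict between [Y → .] and [B → . , num]

Augment with B' → B and build the canonical LR(0) collection (I0 = CLOSURE({[B' → . B]}), then GOTO on every symbol after a dot until no new states appear). It has 15 states:
  I0: { [B → . , num], [B → . Y Y e], [B → . b B Y], [B → . e], [B' → . B], [Y → . b b], [Y → . num], [Y → .] }  — shift, reduce
  I1: { [B → , . num] }  — shift
  I2: { [B' → B .] }  — accept
  I3: { [B → Y . Y e], [Y → . b b], [Y → . num], [Y → .] }  — shift, reduce
  I4: { [B → . , num], [B → . Y Y e], [B → . b B Y], [B → . e], [B → b . B Y], [Y → . b b], [Y → . num], [Y → .], [Y → b . b] }  — shift, reduce
  I5: { [B → e .] }  — reduce
  I6: { [Y → num .] }  — reduce
  I7: { [B → b B . Y], [Y → . b b], [Y → . num], [Y → .] }  — shift, reduce
  I8: { [B → . , num], [B → . Y Y e], [B → . b B Y], [B → . e], [B → b . B Y], [Y → . b b], [Y → . num], [Y → .], [Y → b . b], [Y → b b .] }  — shift, 2 reduces
  I9: { [B → b B Y .] }  — reduce
  I10: { [Y → b . b] }  — shift
  I11: { [Y → b b .] }  — reduce
  I12: { [B → Y Y . e] }  — shift
  I13: { [B → Y Y e .] }  — reduce
  I14: { [B → , num .] }  — reduce

Conflict in state I0:
  Shift-reduce conflict between [Y → .] and [B → . , num]
So the grammar is NOT LR(0).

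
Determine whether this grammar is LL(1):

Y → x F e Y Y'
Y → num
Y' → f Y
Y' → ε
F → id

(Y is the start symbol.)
No. Predict set conflict for Y': { 'f' }

A grammar is LL(1) if for each non-terminal N with multiple productions, the predict sets of those productions are pairwise disjoint, where PREDICT(N → α) = (FIRST(α) \ {ε}) ∪ (FOLLOW(N) if α ⇒* ε).

Relevant sets:
  FOLLOW(Y') = { $, 'f' }

For Y:
  PREDICT(Y → x F e Y Y') = { 'x' }
  PREDICT(Y → num) = { 'num' }
For Y':
  PREDICT(Y' → f Y) = { 'f' }
  PREDICT(Y' → ε) = { $, 'f' }
F has a single production, so nothing to check there.

Conflict found: Predict set conflict for Y': { 'f' }
The grammar is NOT LL(1).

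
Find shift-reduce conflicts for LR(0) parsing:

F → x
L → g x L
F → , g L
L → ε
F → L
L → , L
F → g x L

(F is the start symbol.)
Yes — I0: [L → .] vs [F → . , g L]; I1: [L → .] vs [F → , . g L]; I6: [L → .] vs [L → . , L]; I7: [L → .] vs [L → . , L]; I10: [L → .] vs [L → . , L]; I13: [L → .] vs [L → . , L]

A shift-reduce conflict occurs when an LR(0) state has both:
  - a complete (reduce) item [A → α .] (dot at the end), and
  - a shift item [B → β . c γ] (dot before a terminal).

Augment with F' → F and build the canonical LR(0) collection (I0 = CLOSURE({[F' → . F]}), then GOTO on every symbol after a dot until no new states appear). It has 15 states:
  I0: { [F → . , g L], [F → . L], [F → . g x L], [F → . x], [F' → . F], [L → . , L], [L → . g x L], [L → .] }  — shift, reduce
  I1: { [F → , . g L], [L → , . L], [L → . , L], [L → . g x L], [L → .] }  — shift, reduce
  I2: { [F' → F .] }  — accept
  I3: { [F → L .] }  — reduce
  I4: { [F → g . x L], [L → g . x L] }  — shift
  I5: { [F → x .] }  — reduce
  I6: { [F → g x . L], [L → . , L], [L → . g x L], [L → .], [L → g x . L] }  — shift, reduce
  I7: { [L → , . L], [L → . , L], [L → . g x L], [L → .] }  — shift, reduce
  I8: { [F → g x L .], [L → g x L .] }  — 2 reduces
  I9: { [L → g . x L] }  — shift
  I10: { [L → . , L], [L → . g x L], [L → .], [L → g x . L] }  — shift, reduce
  I11: { [L → g x L .] }  — reduce
  I12: { [L → , L .] }  — reduce
  I13: { [F → , g . L], [L → . , L], [L → . g x L], [L → .], [L → g . x L] }  — shift, reduce
  I14: { [F → , g L .] }  — reduce

I0 contains reduce item [L → .] and shift items [F → . , g L], [F → . g x L], [F → . x], [L → . , L], [L → . g x L] — shift-reduce conflict.
I1 contains reduce item [L → .] and shift items [F → , . g L], [L → . , L], [L → . g x L] — shift-reduce conflict.
I6 contains reduce item [L → .] and shift items [L → . , L], [L → . g x L] — shift-reduce conflict.
I7 contains reduce item [L → .] and shift items [L → . , L], [L → . g x L] — shift-reduce conflict.
I10 contains reduce item [L → .] and shift items [L → . , L], [L → . g x L] — shift-reduce conflict.
I13 contains reduce item [L → .] and shift items [L → . , L], [L → . g x L], [L → g . x L] — shift-reduce conflict.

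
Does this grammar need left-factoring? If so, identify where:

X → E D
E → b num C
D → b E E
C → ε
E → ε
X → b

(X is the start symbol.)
Left-factoring is needed when two productions for the same non-terminal
share a common prefix on the right-hand side.

Productions for X:
  X → E D
  X → b
Productions for E:
  E → b num C
  E → ε

No common prefixes found.

Answer: No, left-factoring is not needed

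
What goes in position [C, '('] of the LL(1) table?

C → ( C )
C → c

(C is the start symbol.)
To find M[C, '('], we find productions for C where '(' is in the predict set (PREDICT(N → α) = (FIRST(α) \ {ε}) ∪ (FOLLOW(N) if α ⇒* ε)).

C → ( C ): PREDICT = { '(' }
  '(' is in predict set, so this production goes in M[C, '(']
C → c: PREDICT = { 'c' }

M[C, '('] = C → ( C )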